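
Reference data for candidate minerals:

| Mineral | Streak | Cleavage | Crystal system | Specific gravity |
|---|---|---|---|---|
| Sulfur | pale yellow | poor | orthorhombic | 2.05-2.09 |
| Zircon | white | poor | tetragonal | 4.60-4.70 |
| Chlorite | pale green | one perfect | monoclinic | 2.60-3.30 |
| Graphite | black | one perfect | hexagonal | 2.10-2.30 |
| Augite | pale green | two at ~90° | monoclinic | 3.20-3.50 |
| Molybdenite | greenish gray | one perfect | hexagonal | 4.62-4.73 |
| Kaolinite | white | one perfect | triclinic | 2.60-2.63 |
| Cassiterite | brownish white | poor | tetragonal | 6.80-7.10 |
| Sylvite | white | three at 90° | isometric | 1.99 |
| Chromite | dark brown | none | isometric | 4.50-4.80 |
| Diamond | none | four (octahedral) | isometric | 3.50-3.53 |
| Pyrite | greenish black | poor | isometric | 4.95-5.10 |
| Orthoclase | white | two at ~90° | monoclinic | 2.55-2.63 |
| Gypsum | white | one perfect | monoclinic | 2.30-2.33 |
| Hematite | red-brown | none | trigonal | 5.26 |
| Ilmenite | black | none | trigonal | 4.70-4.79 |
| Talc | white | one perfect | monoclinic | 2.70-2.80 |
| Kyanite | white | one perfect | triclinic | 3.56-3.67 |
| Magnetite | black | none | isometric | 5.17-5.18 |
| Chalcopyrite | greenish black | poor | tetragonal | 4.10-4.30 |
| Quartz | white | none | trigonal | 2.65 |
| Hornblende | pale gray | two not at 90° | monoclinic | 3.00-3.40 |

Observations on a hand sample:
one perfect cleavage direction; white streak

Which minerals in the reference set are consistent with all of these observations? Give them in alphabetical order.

Gypsum, Kaolinite, Kyanite, Talc

One perfect cleavage direction: narrows the field to Chlorite, Graphite, Molybdenite, Kaolinite, Gypsum, Talc, Kyanite.
White streak is inconsistent with Chlorite, Graphite, Molybdenite.
Remaining candidates: Gypsum, Kaolinite, Kyanite, Talc.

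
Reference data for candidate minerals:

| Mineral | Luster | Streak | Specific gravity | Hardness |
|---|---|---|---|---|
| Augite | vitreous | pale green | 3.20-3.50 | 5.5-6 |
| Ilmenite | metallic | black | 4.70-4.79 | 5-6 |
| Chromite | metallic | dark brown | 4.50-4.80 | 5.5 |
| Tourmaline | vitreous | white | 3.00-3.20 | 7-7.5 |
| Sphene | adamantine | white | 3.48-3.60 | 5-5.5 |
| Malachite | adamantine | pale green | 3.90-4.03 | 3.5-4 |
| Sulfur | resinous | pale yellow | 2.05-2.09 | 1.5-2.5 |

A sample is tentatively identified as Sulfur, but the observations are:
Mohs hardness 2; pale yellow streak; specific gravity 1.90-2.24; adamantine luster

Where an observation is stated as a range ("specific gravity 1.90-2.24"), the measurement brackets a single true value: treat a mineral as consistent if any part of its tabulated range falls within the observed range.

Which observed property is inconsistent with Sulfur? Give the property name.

Mohs hardness 2: Sulfur has hardness 1.5-2.5 — consistent.
Pale yellow streak: Sulfur has pale yellow streak — consistent.
Specific gravity 1.90-2.24: Sulfur has SG 2.05-2.09 — consistent.
Adamantine luster: Sulfur has resinous luster — does not match.
Only the luster is inconsistent.

luster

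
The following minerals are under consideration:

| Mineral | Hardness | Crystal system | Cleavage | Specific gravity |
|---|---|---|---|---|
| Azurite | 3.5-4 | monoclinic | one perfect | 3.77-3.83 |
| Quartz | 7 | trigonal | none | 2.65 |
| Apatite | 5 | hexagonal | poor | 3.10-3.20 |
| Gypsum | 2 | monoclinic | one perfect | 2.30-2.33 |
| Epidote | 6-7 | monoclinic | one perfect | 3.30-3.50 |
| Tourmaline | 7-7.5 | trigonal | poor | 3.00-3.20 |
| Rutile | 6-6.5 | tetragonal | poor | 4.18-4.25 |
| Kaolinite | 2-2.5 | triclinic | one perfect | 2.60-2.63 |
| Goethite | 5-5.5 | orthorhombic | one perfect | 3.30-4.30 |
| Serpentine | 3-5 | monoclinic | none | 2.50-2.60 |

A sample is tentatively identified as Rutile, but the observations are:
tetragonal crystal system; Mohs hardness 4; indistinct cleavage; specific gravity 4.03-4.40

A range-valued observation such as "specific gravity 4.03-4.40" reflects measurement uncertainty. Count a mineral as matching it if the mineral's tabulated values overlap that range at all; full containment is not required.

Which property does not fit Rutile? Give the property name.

Tetragonal crystal system: Rutile has tetragonal system — consistent.
Mohs hardness 4: Rutile has hardness 6-6.5 — outside the reference range.
Indistinct cleavage: Rutile has cleavage poor — consistent.
Specific gravity 4.03-4.40: Rutile has SG 4.18-4.25 — consistent.
Only the hardness is inconsistent.

hardness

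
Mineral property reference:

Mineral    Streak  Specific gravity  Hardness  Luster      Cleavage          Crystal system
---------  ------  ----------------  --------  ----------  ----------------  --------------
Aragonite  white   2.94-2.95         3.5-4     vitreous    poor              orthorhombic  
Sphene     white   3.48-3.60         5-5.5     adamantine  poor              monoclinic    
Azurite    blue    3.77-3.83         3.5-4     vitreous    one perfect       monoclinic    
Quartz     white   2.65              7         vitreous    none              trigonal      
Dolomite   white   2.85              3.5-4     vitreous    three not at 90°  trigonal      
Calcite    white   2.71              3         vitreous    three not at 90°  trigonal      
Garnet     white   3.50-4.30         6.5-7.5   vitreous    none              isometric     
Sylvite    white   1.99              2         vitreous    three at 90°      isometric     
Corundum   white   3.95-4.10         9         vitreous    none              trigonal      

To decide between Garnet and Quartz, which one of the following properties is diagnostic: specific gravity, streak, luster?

specific gravity

Specific gravity: Garnet 3.50-4.30, Quartz 2.65 — distinct.
Streak: both white — same for both.
Luster: both vitreous — same for both.
Of the listed properties, specific gravity is the one that separates them.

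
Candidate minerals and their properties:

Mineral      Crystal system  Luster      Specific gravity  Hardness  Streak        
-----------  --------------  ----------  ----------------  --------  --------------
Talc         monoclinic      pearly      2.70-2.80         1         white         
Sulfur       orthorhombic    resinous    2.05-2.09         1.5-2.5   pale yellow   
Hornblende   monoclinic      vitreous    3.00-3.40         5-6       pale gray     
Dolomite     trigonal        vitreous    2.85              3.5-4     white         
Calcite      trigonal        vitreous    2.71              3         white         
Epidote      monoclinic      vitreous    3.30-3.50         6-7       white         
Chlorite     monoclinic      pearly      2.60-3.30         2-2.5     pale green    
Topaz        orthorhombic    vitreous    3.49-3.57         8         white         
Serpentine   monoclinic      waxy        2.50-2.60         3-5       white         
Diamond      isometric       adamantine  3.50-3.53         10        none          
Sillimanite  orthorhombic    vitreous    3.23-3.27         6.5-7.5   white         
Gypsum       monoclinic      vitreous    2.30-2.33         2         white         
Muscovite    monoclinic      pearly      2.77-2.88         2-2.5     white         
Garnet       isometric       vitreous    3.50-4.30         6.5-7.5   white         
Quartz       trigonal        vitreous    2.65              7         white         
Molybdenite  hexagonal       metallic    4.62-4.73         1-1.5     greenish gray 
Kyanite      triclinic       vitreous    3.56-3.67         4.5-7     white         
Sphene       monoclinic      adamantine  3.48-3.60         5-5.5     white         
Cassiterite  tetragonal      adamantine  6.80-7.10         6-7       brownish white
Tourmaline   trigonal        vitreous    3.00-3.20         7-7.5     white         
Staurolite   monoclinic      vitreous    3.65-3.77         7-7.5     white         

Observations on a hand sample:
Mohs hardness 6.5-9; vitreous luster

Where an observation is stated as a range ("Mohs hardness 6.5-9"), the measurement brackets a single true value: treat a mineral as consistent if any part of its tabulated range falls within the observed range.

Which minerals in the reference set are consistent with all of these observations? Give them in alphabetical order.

Mohs hardness 6.5-9 — leaves Epidote, Topaz, Sillimanite, Garnet, Quartz, Kyanite, Cassiterite, Tourmaline, Staurolite.
Vitreous luster is inconsistent with Cassiterite.
Remaining candidates: Epidote, Garnet, Kyanite, Quartz, Sillimanite, Staurolite, Topaz, Tourmaline.

Epidote, Garnet, Kyanite, Quartz, Sillimanite, Staurolite, Topaz, Tourmaline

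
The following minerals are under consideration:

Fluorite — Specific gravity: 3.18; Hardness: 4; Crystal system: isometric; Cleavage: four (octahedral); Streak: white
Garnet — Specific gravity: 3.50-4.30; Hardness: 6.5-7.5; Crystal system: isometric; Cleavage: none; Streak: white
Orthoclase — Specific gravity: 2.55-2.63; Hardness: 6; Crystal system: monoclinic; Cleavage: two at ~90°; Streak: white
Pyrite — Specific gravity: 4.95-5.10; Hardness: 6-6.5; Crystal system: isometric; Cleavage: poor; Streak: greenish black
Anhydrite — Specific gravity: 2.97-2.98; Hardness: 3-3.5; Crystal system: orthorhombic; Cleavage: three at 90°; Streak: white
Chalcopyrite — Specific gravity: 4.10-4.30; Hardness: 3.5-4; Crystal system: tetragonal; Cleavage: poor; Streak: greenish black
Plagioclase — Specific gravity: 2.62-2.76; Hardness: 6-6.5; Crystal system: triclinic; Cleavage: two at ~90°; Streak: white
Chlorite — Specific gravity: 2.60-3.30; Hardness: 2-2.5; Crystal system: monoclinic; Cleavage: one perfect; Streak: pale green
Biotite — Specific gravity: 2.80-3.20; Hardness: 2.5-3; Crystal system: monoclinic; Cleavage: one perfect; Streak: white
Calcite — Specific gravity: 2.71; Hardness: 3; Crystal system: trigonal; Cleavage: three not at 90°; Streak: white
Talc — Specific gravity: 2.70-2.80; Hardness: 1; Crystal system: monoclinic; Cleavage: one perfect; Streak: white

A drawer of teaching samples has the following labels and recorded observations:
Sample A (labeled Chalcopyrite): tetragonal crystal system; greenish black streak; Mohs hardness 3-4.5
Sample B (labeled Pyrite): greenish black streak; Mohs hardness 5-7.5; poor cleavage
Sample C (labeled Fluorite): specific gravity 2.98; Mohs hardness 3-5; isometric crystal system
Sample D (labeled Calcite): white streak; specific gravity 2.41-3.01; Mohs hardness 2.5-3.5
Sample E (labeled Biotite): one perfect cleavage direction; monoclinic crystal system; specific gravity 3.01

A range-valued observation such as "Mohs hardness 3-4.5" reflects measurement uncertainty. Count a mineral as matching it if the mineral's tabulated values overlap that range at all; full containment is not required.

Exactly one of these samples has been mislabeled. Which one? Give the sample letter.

C

Sample A: nothing contradicts Chalcopyrite.
Sample B: nothing contradicts Pyrite.
Sample C: Fluorite has SG 3.18, but the record shows specific gravity 2.98 — this label is wrong.
Sample D: nothing contradicts Calcite.
Sample E: nothing contradicts Biotite.
Only sample C is inconsistent with its label.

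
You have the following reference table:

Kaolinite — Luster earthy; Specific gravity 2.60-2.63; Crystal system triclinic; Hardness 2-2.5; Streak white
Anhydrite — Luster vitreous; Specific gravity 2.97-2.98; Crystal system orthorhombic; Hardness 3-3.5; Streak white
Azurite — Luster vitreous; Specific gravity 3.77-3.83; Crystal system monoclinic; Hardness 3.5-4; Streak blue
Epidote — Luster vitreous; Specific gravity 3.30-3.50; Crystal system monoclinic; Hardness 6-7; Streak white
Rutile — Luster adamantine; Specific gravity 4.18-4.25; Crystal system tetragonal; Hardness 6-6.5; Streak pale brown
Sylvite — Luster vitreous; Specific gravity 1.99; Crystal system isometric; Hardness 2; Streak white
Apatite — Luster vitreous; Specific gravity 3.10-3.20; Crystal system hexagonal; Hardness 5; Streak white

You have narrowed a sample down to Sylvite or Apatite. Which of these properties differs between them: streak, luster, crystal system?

crystal system

Streak: both white — same for both.
Luster: both vitreous — same for both.
Crystal system: Sylvite isometric, Apatite hexagonal — distinct.
Crystal system is the diagnostic property here.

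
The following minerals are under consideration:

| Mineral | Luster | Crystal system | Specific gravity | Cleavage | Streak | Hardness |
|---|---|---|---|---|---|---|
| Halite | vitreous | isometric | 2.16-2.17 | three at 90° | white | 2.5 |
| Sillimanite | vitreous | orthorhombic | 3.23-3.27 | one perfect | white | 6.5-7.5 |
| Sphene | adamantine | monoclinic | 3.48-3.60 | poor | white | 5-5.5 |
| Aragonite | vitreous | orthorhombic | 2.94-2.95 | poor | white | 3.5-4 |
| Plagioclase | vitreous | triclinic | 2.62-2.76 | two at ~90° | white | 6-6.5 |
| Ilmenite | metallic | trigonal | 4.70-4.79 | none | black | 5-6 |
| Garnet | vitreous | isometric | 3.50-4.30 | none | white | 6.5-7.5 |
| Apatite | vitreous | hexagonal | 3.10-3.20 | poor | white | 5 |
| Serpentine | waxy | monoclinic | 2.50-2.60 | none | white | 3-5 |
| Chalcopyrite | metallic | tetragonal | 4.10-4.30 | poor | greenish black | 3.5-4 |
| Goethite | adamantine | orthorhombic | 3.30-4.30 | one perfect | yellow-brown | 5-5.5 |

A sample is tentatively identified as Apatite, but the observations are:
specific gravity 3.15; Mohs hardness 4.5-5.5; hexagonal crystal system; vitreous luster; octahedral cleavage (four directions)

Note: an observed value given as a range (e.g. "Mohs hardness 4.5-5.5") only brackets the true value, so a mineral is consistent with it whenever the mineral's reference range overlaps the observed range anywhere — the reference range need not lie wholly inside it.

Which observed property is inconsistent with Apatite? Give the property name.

Specific gravity 3.15: Apatite has SG 3.10-3.20 — agrees.
Mohs hardness 4.5-5.5: Apatite has hardness 5 — agrees.
Hexagonal crystal system: Apatite has hexagonal system — agrees.
Vitreous luster: Apatite has vitreous luster — agrees.
Octahedral cleavage (four directions): Apatite has cleavage poor — outside the reference range.
Only the cleavage is inconsistent.

cleavage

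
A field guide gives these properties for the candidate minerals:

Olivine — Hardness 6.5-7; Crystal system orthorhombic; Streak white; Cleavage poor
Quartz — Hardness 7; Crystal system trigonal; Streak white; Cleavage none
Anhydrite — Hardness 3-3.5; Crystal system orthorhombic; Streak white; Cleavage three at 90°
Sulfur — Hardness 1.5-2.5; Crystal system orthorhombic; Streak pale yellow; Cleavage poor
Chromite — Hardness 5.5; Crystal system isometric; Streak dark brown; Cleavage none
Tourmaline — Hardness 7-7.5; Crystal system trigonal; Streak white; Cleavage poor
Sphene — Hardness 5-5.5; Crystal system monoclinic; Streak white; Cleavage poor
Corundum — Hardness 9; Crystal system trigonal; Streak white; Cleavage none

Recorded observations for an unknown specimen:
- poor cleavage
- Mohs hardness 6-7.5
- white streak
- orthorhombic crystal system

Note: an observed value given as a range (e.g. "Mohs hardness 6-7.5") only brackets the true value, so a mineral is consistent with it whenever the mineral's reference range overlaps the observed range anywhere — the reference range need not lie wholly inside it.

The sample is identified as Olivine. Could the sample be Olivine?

Poor cleavage — is consistent with Olivine (cleavage poor).
Mohs hardness 6-7.5 — is consistent with Olivine (hardness 6.5-7).
White streak — is consistent with Olivine (white streak).
Orthorhombic crystal system — is consistent with Olivine (orthorhombic system).
Nothing contradicts Olivine.

Yes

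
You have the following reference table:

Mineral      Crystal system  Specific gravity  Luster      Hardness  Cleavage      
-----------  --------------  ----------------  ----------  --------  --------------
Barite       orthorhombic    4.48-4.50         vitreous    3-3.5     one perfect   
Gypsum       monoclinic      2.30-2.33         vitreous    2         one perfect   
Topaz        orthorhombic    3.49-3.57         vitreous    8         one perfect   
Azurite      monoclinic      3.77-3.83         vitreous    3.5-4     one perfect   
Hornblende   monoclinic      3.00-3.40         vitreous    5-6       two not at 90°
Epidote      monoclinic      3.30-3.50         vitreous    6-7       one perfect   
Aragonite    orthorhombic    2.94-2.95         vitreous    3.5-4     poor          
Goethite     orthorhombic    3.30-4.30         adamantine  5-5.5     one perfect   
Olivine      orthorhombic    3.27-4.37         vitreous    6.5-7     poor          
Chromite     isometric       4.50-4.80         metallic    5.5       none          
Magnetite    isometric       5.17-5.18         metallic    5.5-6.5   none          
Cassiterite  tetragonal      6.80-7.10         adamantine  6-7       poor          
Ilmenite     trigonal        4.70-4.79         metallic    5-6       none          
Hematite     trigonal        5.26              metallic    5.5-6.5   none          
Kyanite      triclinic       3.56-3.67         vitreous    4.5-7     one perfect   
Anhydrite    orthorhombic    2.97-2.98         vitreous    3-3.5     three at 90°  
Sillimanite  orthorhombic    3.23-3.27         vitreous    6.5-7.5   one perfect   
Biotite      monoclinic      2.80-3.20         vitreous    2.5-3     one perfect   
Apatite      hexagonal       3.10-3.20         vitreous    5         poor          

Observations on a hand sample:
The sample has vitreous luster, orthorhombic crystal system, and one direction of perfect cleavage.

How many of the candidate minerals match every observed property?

3

Vitreous luster excludes Goethite, Chromite, Magnetite, Cassiterite, Ilmenite, Hematite.
Orthorhombic crystal system: Barite, Topaz, Aragonite, Olivine, Anhydrite, Sillimanite remain.
One direction of perfect cleavage eliminates Aragonite, Olivine, Anhydrite.
Consistent with every observation: Barite, Sillimanite, Topaz.
That is 3 minerals.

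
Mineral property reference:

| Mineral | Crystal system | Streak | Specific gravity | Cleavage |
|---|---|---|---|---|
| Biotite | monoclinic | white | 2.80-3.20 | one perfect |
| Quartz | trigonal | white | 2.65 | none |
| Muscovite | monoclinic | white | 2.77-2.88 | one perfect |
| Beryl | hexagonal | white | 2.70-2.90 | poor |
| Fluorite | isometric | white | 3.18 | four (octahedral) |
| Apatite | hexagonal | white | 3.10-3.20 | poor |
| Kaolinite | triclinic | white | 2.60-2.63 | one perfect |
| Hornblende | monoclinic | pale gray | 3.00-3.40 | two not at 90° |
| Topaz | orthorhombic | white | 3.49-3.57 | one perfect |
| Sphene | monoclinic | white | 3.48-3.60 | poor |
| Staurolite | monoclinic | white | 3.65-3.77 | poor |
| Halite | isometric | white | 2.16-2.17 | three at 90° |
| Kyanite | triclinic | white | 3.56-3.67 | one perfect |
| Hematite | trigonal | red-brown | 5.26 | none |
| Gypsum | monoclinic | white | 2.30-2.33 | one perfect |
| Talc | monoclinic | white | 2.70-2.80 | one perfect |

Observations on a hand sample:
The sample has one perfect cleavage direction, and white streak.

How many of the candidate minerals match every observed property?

7

One perfect cleavage direction — Biotite, Muscovite, Kaolinite, Topaz, Kyanite, Gypsum, Talc remain.
White streak — all remaining candidates fit.
Remaining candidates: Biotite, Gypsum, Kaolinite, Kyanite, Muscovite, Talc, Topaz.
That is 7 minerals.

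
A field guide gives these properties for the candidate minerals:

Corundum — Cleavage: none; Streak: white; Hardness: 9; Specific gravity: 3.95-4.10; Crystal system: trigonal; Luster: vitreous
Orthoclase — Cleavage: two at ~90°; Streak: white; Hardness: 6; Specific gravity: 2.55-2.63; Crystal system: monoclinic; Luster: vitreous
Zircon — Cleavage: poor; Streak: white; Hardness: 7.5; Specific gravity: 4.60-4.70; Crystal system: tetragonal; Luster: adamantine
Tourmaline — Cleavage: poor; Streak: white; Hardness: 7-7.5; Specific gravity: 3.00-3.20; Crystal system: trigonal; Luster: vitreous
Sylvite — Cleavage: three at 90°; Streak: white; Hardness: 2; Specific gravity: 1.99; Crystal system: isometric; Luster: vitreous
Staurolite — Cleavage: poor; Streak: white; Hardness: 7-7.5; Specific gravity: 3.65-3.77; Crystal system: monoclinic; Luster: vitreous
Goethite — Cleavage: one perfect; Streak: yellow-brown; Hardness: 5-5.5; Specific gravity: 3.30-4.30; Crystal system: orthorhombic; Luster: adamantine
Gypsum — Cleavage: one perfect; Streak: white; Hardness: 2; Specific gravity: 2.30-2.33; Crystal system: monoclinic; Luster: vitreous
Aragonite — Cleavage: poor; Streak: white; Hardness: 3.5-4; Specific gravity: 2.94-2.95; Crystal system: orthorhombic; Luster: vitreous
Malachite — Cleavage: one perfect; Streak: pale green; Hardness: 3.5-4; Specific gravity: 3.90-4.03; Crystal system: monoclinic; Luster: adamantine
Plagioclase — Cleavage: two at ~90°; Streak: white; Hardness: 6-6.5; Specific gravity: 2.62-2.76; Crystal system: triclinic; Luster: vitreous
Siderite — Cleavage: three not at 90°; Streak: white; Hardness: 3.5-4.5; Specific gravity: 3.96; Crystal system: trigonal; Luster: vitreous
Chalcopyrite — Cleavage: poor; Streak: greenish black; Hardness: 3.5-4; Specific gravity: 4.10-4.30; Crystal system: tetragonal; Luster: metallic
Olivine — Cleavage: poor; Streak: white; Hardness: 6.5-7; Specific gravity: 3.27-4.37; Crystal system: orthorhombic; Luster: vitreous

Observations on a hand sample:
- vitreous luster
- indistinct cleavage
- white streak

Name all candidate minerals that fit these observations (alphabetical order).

Aragonite, Olivine, Staurolite, Tourmaline

Vitreous luster excludes Zircon, Goethite, Malachite, Chalcopyrite.
Indistinct cleavage: Tourmaline, Staurolite, Aragonite, Olivine remain.
White streak: all remaining candidates fit.
Remaining candidates: Aragonite, Olivine, Staurolite, Tourmaline.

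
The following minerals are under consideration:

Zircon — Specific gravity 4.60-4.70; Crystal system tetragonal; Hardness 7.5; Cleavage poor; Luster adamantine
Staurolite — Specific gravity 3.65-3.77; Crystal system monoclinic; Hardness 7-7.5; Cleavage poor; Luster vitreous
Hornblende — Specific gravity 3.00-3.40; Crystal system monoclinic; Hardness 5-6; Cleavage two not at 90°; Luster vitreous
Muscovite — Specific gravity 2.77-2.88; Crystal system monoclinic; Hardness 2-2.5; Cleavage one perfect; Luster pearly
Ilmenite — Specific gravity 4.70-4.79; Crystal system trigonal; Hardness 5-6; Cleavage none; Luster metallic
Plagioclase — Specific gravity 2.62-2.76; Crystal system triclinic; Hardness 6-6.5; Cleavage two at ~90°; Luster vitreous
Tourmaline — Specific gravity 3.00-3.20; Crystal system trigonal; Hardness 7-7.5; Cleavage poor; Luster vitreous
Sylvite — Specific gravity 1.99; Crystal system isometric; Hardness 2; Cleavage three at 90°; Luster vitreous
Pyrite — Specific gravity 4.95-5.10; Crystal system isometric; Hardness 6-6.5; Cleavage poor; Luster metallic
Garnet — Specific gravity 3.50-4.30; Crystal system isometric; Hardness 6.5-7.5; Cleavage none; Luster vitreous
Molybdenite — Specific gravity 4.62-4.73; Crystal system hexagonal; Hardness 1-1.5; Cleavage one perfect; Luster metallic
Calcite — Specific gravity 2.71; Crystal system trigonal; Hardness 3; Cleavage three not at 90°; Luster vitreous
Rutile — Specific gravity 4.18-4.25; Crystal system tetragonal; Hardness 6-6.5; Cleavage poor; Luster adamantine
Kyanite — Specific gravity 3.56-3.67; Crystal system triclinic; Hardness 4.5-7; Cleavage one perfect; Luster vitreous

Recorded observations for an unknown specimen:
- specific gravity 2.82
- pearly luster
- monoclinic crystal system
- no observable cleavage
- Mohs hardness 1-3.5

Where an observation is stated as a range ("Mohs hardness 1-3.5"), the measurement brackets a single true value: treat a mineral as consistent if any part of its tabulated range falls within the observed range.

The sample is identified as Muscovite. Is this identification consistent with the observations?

Specific gravity 2.82 — fits Muscovite (SG 2.77-2.88).
Pearly luster — fits Muscovite (pearly luster).
Monoclinic crystal system — fits Muscovite (monoclinic system).
No observable cleavage — Muscovite has cleavage one perfect; which does not match.
Mohs hardness 1-3.5 — fits Muscovite (hardness 2-2.5).
Cleavage alone is enough to reject Muscovite.

No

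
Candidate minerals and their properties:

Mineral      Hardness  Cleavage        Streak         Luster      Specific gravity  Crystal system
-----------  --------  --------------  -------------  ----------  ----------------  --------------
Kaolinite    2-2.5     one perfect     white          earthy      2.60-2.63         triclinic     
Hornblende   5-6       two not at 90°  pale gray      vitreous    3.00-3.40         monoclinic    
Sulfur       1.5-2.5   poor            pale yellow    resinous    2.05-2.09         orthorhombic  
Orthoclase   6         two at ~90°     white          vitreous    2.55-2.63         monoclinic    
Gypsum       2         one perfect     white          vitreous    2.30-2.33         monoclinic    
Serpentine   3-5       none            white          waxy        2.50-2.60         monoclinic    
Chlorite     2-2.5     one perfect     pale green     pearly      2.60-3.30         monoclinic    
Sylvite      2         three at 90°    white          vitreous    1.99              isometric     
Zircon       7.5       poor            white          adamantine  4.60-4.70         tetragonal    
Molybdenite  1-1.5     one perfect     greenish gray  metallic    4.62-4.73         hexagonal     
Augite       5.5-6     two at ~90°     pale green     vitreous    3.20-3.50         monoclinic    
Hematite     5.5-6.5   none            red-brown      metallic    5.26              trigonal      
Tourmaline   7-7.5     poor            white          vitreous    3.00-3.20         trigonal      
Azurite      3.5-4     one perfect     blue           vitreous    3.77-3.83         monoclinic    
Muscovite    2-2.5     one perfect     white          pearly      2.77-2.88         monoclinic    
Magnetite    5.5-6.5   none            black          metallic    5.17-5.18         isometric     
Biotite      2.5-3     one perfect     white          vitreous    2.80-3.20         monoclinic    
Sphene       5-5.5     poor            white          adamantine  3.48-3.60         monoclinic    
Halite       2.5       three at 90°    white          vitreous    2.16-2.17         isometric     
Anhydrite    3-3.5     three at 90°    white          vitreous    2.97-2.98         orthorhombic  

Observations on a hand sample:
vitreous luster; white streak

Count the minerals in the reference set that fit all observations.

Vitreous luster: only Hornblende, Orthoclase, Gypsum, Sylvite, Augite, Tourmaline, Azurite, Biotite, Halite, Anhydrite remain.
White streak eliminates Hornblende, Augite, Azurite.
The minerals that satisfy all observations are Anhydrite, Biotite, Gypsum, Halite, Orthoclase, Sylvite, Tourmaline.
That is 7 minerals.

7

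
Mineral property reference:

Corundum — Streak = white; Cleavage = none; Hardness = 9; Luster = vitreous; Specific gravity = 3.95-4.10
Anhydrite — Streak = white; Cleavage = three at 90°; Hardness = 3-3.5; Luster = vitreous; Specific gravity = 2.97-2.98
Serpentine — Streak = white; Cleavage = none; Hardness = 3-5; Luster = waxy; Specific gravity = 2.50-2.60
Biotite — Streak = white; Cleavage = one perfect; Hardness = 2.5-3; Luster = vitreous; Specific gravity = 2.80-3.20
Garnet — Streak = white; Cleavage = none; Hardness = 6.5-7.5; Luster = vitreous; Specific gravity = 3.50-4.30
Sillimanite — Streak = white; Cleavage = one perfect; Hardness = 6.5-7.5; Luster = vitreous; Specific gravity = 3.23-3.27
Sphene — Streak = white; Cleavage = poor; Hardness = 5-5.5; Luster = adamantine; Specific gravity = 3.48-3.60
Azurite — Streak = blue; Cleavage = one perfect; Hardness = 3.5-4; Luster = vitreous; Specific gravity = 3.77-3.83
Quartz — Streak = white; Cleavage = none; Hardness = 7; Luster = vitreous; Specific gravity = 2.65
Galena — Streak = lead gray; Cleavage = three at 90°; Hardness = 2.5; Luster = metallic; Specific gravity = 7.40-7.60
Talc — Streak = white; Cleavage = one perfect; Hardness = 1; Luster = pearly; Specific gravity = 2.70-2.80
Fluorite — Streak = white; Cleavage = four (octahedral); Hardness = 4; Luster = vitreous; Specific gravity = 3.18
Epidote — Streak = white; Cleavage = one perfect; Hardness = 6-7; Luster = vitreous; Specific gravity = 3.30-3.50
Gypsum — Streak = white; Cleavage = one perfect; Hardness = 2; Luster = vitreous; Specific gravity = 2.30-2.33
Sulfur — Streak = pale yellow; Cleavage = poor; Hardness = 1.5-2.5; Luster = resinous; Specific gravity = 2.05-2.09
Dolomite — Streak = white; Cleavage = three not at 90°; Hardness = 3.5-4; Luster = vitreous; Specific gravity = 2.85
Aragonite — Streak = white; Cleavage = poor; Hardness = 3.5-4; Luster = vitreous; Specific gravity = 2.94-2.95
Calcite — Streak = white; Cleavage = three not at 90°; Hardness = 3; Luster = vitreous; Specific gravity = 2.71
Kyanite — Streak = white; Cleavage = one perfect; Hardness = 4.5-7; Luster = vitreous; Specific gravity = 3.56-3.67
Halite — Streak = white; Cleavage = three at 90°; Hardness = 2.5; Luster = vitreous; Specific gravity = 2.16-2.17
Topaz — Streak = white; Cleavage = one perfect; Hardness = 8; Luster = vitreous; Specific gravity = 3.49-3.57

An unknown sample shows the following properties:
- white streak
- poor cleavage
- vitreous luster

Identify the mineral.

White streak rules out Azurite, Galena, Sulfur.
Poor cleavage: leaves Sphene, Aragonite.
Vitreous luster rules out Sphene.
The only mineral consistent with every observation is Aragonite.

Aragonite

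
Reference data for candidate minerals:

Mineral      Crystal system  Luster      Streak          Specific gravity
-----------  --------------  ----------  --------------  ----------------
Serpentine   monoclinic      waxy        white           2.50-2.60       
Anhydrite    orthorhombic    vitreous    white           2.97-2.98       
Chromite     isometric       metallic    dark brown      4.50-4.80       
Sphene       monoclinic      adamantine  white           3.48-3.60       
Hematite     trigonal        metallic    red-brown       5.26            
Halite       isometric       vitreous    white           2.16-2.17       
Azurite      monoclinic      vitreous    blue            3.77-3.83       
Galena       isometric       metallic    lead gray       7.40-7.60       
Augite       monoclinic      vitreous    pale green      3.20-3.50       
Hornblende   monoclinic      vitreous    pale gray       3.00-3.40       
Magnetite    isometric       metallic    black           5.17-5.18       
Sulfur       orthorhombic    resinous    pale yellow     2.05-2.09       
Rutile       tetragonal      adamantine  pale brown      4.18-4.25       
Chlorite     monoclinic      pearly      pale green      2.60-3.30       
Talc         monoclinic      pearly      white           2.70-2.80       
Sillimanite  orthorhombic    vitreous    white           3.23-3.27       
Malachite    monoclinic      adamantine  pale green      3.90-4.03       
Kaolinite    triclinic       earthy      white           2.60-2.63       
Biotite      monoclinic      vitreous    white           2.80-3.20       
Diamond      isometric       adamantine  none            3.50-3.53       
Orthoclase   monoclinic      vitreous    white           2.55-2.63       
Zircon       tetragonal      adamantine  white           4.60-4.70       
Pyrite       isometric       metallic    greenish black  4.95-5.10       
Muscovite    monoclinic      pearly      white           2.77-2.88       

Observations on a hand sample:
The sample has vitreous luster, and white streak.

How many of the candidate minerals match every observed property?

5

Vitreous luster — narrows the field to Anhydrite, Halite, Azurite, Augite, Hornblende, Sillimanite, Biotite, Orthoclase.
White streak is inconsistent with Azurite, Augite, Hornblende.
Consistent with every observation: Anhydrite, Biotite, Halite, Orthoclase, Sillimanite.
That is 5 minerals.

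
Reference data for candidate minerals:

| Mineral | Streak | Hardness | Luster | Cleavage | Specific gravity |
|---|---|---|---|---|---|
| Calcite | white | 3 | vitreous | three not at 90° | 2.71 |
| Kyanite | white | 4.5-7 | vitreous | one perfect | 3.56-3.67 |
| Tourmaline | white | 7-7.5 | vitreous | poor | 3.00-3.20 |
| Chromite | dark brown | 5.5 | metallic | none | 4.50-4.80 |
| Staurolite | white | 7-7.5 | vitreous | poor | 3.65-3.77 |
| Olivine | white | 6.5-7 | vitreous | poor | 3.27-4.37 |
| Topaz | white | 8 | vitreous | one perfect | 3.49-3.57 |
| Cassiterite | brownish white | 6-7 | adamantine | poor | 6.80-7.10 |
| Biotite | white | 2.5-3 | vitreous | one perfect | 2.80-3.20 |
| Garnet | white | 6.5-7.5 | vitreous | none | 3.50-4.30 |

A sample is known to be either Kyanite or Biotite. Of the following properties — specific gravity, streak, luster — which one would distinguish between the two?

specific gravity

Specific gravity: Kyanite 3.56-3.67, Biotite 2.80-3.20 — these differ.
Streak: both white — shared.
Luster: both vitreous — shared.
Only specific gravity differs between Kyanite and Biotite among the listed tests.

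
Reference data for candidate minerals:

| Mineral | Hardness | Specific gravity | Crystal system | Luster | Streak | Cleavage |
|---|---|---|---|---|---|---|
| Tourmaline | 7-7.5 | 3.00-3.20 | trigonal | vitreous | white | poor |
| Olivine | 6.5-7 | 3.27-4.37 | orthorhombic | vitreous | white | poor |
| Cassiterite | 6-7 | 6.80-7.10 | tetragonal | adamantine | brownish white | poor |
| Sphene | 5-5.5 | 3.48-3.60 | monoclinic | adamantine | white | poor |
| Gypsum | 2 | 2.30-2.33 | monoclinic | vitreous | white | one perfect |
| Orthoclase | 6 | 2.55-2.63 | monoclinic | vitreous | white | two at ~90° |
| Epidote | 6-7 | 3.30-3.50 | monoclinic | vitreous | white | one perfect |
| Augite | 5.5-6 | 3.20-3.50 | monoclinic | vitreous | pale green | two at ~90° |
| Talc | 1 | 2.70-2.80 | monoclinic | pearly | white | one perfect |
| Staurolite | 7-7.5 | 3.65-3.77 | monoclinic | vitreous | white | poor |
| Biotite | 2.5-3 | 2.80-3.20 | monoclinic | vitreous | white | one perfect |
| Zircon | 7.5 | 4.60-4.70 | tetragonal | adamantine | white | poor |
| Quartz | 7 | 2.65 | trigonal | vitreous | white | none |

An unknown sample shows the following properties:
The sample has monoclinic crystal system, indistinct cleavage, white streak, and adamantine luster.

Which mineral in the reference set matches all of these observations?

Monoclinic crystal system eliminates Tourmaline, Olivine, Cassiterite, Zircon, Quartz.
Indistinct cleavage: narrows the field to Sphene, Staurolite.
White streak: every remaining candidate is consistent.
Adamantine luster rules out Staurolite.
Only Sphene satisfies all observations.

Sphene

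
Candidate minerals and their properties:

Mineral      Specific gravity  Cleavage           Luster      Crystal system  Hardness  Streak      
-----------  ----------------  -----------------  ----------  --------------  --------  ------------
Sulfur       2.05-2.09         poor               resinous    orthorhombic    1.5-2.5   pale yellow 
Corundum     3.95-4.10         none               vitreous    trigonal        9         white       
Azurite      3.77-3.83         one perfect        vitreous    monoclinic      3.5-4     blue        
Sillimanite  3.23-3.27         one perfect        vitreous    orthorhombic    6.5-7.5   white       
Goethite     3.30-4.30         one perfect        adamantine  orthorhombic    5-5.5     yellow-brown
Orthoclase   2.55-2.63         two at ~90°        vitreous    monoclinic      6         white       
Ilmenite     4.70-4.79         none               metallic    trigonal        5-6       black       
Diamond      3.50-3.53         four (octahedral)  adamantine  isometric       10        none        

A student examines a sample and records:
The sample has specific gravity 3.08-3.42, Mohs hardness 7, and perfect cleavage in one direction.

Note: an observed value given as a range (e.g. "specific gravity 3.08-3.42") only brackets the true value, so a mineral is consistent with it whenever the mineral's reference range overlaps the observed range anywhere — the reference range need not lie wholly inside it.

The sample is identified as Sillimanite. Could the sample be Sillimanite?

Specific gravity 3.08-3.42 — matches Sillimanite (SG 3.23-3.27).
Mohs hardness 7 — matches Sillimanite (hardness 6.5-7.5).
Perfect cleavage in one direction — matches Sillimanite (cleavage one perfect).
All observations are consistent with the tabulated values for Sillimanite.

Yes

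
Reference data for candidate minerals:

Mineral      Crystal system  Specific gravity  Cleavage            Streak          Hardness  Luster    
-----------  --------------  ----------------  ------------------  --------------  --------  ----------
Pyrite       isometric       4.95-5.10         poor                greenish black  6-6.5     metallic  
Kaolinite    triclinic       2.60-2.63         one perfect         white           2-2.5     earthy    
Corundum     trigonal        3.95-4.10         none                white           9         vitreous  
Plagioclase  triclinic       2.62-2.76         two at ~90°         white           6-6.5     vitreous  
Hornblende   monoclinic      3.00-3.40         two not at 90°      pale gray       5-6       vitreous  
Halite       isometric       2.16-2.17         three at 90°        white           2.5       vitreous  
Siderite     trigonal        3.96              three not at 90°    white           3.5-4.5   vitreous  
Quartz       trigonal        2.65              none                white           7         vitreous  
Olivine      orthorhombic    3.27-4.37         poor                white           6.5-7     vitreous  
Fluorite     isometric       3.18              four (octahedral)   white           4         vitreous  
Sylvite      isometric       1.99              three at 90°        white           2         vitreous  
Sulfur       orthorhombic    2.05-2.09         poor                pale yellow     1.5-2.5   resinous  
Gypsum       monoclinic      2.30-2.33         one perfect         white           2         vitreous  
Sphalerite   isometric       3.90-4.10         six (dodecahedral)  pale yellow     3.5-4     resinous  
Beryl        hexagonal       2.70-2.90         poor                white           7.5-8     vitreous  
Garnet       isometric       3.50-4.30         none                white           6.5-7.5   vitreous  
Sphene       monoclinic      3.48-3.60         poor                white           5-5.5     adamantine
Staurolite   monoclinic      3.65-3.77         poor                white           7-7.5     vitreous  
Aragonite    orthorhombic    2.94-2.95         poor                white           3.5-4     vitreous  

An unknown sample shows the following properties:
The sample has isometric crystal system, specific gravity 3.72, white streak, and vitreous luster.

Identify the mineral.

Garnet

Isometric crystal system — narrows the field to Pyrite, Halite, Fluorite, Sylvite, Sphalerite, Garnet.
Specific gravity 3.72 — leaves Garnet.
White streak — every remaining candidate is consistent.
Vitreous luster — consistent with all remaining minerals.
The only mineral consistent with every observation is Garnet.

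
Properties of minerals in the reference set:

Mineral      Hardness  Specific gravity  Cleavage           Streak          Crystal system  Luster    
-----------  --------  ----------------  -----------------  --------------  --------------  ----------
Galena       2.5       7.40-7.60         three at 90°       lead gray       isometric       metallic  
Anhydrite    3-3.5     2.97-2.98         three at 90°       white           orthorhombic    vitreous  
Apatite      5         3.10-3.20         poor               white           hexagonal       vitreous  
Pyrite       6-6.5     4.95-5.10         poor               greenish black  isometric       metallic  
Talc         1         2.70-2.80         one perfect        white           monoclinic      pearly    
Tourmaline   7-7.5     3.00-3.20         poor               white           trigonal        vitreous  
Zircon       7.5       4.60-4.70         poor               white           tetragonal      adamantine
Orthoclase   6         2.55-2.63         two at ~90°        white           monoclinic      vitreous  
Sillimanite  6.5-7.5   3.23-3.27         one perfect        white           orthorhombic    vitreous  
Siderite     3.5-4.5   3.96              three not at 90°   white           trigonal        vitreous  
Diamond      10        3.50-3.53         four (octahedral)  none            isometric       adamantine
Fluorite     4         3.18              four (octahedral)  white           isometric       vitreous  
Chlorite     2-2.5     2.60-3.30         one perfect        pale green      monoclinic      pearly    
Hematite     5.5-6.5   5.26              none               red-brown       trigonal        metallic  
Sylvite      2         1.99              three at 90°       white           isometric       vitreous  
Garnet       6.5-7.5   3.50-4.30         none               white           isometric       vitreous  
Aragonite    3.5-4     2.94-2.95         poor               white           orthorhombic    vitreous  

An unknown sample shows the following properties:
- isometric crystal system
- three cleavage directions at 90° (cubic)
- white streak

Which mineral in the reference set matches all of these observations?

Isometric crystal system: Galena, Pyrite, Diamond, Fluorite, Sylvite, Garnet remain.
Three cleavage directions at 90° (cubic): Galena, Sylvite remain.
White streak is inconsistent with Galena.
Sylvite is the sole remaining match.

Sylvite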